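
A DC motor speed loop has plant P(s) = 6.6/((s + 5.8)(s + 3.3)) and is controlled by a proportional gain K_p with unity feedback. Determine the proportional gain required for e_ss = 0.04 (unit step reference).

K_p = 69.6

The loop is type 0, so e_ss(step) = 1/(1 + K_pos) with K_pos = K_p·P(0).
P(0) = 0.3448. Require 1/(1 + K_p·0.3448) = 0.04, so 1 + 0.3448·K_p = 25.
K_p = (25 − 1)/0.3448 = 69.6.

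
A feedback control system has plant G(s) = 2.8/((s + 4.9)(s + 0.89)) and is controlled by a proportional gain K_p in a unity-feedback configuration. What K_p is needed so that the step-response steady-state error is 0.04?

K_p = 37.4

For a type-0 loop with proportional control, e_ss = 1/(1 + K_p·G(0)).
G(0) = 0.6421. Require 1/(1 + K_p·0.6421) = 0.04, so 1 + 0.6421·K_p = 25.
K_p = (25 − 1)/0.6421 = 37.4.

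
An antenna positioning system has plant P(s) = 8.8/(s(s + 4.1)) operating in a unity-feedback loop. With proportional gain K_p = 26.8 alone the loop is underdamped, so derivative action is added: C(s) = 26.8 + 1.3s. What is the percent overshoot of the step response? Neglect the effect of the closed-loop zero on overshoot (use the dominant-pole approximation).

Forward path: (26.8 + 1.3s)·8.8/(s(s+4.1)). The closed-loop characteristic equation is s² + (4.1 + 8.8·1.3)s + 8.8·26.8 = 0.
That is s² + 15.54s + 235.8 = 0, so ω_n = 15.36 rad/s and ζ = 15.54/(2·15.36) = 0.506.
%OS = 100·exp(−πζ/√(1−ζ²)) = 15.8%.

15.8%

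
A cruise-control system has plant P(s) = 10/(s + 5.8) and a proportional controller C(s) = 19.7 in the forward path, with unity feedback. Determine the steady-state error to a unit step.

The loop is type 0. Static position error constant K_pos = C(0)·P(0) = 19.7·1.724 = 33.97.
Steady-state error to a unit step: e_ss = 1/(1+K_pos) = 1/34.97 = 0.0286.

0.0286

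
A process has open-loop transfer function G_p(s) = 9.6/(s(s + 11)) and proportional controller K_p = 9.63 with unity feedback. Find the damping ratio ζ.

1 + K_p·G_p(s) = 0 gives s² + 11s + 92.45 = 0.
Matching s² + 2ζω_n s + ω_n²: ω_n = √92.45 = 9.615 rad/s and 2ζω_n = 11, so ζ = 11/(2·9.615) = 0.572.

ζ = 0.572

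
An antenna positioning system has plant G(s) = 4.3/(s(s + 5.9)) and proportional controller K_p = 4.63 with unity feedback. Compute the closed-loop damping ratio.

With unity feedback the closed-loop characteristic equation is s² + 5.9s + 4.63·4.3 = s² + 5.9s + 19.91 = 0.
So ω_n² = 19.91 ⇒ ω_n = 4.462 rad/s, and ζ = 5.9/(2ω_n) = 0.661.

ζ = 0.661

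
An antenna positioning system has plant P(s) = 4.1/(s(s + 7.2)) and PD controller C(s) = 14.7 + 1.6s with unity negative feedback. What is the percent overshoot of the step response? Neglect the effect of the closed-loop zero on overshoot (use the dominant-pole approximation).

Forward path: (14.7 + 1.6s)·4.1/(s(s+7.2)). The closed-loop characteristic equation is s² + (7.2 + 4.1·1.6)s + 4.1·14.7 = 0.
That is s² + 13.76s + 60.27 = 0, so ω_n = 7.763 rad/s and ζ = 13.76/(2·7.763) = 0.8862.
%OS = 100·exp(−πζ/√(1−ζ²)) = 0.246%.

0.246%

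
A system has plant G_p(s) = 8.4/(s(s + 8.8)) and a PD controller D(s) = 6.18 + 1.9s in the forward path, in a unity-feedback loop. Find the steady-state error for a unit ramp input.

0.17

The loop has one pole at the origin (type 1). Velocity error constant K_v = lim_{s→0} s·D(s)G_p(s) = 6.18·8.4/8.8 = 5.899.
Steady-state error to a unit ramp: e_ss = 1/K_v = 0.17.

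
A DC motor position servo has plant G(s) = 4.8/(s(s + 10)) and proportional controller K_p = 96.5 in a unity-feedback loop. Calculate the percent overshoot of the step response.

47.2%

From 1 + K_pG(s) = 0: s² + 10s + 463.2 = 0 ⇒ ω_n = 21.52, ζ = 0.2323.
%OS = 100·exp(−πζ/√(1−ζ²)) = 100·exp(−π·0.2323/√0.946) = 47.2%.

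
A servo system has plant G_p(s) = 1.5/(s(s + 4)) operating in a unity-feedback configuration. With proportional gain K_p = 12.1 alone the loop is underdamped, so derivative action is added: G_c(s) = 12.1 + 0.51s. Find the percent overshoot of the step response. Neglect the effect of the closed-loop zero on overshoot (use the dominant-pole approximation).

Forward path: (12.1 + 0.51s)·1.5/(s(s+4)). The closed-loop characteristic equation is s² + (4 + 1.5·0.51)s + 1.5·12.1 = 0.
That is s² + 4.765s + 18.15 = 0, so ω_n = 4.26 rad/s and ζ = 4.765/(2·4.26) = 0.5592.
%OS = 100·exp(−πζ/√(1−ζ²)) = 12%.

12%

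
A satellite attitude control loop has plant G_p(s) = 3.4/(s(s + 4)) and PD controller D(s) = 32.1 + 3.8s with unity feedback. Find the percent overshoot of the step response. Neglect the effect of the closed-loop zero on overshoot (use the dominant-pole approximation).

Forward path: (32.1 + 3.8s)·3.4/(s(s+4)). The closed-loop characteristic equation is s² + (4 + 3.4·3.8)s + 3.4·32.1 = 0.
That is s² + 16.92s + 109.1 = 0, so ω_n = 10.45 rad/s and ζ = 16.92/(2·10.45) = 0.8098.
%OS = 100·exp(−πζ/√(1−ζ²)) = 1.31%.

1.31%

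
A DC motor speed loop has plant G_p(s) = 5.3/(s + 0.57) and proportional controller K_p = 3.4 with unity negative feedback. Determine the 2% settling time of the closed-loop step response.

Closed-loop transfer function: T(s) = K_p·G_p(s)/(1 + K_p·G_p(s)) = 18.02/(s + 0.57 + 18.02) = 18.02/(s + 18.59).
Time constant τ = 1/18.59 = 0.05379 s, so the 2% settling time is about 4τ = 0.215 s.

T_s ≈ 0.215 s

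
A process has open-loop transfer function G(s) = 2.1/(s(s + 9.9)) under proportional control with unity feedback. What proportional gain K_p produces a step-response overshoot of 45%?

K_p = 192

From %OS = 100·exp(−πζ/√(1−ζ²)) = 45%, ζ = −ln(0.45)/√(π²+ln²(0.45)) = 0.2463.
Characteristic equation s² + 9.9s + 2.1K_p = 0 gives ζ = 9.9/(2√(2.1K_p)).
Setting ζ = 0.2463: √(2.1K_p) = 9.9/(2·0.2463) = 20.09, so K_p = 403.8/2.1 = 192.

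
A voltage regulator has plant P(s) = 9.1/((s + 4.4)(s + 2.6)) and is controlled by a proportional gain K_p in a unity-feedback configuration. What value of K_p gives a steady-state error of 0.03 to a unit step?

K_p = 40.6

For a type-0 loop with proportional control, e_ss = 1/(1 + K_p·P(0)).
P(0) = 0.7955. Require 1/(1 + K_p·0.7955) = 0.03, so 1 + 0.7955·K_p = 33.33.
K_p = (33.33 − 1)/0.7955 = 40.6.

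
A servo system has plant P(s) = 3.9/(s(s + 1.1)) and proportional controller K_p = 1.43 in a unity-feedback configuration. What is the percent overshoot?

47.1%

The closed-loop denominator s² + 1.1s + 5.577 gives ω_n = √5.577 = 2.362 and ζ = 1.1/(2ω_n) = 0.2329.
%OS = 100·exp(−πζ/√(1−ζ²)) = 100·exp(−π·0.2329/√0.9458) = 47.1%.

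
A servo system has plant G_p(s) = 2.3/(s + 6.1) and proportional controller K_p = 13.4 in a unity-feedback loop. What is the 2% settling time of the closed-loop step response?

Closed-loop transfer function: T(s) = K_p·G_p(s)/(1 + K_p·G_p(s)) = 30.82/(s + 6.1 + 30.82) = 30.82/(s + 36.92).
Time constant τ = 1/36.92 = 0.02709 s, so the 2% settling time is about 4τ = 0.108 s.

T_s ≈ 0.108 s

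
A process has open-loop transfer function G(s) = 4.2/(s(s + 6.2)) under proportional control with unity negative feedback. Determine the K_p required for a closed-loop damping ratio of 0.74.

K_p = 4.18

Closed-loop characteristic equation: s² + 6.2s + K_p·4.2 = 0.
So ω_n = √(4.2K_p) and 2ζω_n = 6.2, giving ζ = 6.2/(2√(4.2K_p)).
Setting ζ = 0.74: √(4.2K_p) = 6.2/(2·0.74) = 4.189, so K_p = 17.55/4.2 = 4.18.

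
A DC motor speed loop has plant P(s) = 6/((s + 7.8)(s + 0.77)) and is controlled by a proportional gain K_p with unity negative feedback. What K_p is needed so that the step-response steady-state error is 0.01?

The loop is type 0, so e_ss(step) = 1/(1 + K_pos) with K_pos = K_p·P(0).
P(0) = 0.999. Require 1/(1 + K_p·0.999) = 0.01, so 1 + 0.999·K_p = 100.
K_p = (100 − 1)/0.999 = 99.1.

K_p = 99.1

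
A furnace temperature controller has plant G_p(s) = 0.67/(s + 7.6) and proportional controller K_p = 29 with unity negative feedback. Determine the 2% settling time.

T_s ≈ 0.148 s

Closed-loop transfer function: T(s) = K_p·G_p(s)/(1 + K_p·G_p(s)) = 19.43/(s + 7.6 + 19.43) = 19.43/(s + 27.03).
Time constant τ = 1/27.03 = 0.037 s, so the 2% settling time is about 4τ = 0.148 s.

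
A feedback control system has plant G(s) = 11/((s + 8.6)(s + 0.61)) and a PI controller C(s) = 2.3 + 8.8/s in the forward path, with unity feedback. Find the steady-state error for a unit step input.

0

The open loop C(s)G(s) has a pole at the origin (type 1), so the static position error constant is infinite and e_ss = 1/(1+∞) = 0.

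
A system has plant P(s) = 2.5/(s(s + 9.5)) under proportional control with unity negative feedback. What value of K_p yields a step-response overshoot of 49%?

From %OS = 100·exp(−πζ/√(1−ζ²)) = 49%, ζ = −ln(0.49)/√(π²+ln²(0.49)) = 0.2214.
Characteristic equation s² + 9.5s + 2.5K_p = 0 gives ζ = 9.5/(2√(2.5K_p)).
Setting ζ = 0.2214: √(2.5K_p) = 9.5/(2·0.2214) = 21.45, so K_p = 460.2/2.5 = 184.

K_p = 184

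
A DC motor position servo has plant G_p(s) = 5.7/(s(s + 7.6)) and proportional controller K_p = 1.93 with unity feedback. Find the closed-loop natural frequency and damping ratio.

The closed-loop denominator is s(s+7.6) + 1.93·5.7 = s² + 7.6s + 11.
Matching s² + 2ζω_n s + ω_n²: ω_n = √11 = 3.317 rad/s and 2ζω_n = 7.6, so ζ = 7.6/(2·3.317) = 1.15.

ω_n = 3.32 rad/s, ζ = 1.15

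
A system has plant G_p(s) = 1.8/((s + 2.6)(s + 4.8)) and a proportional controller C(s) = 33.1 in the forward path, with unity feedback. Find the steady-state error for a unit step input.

The loop is type 0. Static position error constant K_pos = C(0)·G_p(0) = 33.1·0.1442 = 4.774.
Steady-state error to a unit step: e_ss = 1/(1+K_pos) = 1/5.774 = 0.173.

0.173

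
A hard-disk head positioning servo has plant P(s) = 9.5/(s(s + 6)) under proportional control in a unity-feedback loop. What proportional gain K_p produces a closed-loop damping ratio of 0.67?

K_p = 2.11

Closed-loop characteristic equation: s² + 6s + K_p·9.5 = 0.
So ω_n = √(9.5K_p) and 2ζω_n = 6, giving ζ = 6/(2√(9.5K_p)).
Setting ζ = 0.67: √(9.5K_p) = 6/(2·0.67) = 4.478, so K_p = 20.05/9.5 = 2.11.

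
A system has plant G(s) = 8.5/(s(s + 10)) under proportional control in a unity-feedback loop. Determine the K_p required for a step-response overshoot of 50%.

K_p = 63.4

From %OS = 100·exp(−πζ/√(1−ζ²)) = 50%, ζ = −ln(0.5)/√(π²+ln²(0.5)) = 0.2155.
Characteristic equation s² + 10s + 8.5K_p = 0 gives ζ = 10/(2√(8.5K_p)).
Setting ζ = 0.2155: √(8.5K_p) = 10/(2·0.2155) = 23.21, so K_p = 538.6/8.5 = 63.4.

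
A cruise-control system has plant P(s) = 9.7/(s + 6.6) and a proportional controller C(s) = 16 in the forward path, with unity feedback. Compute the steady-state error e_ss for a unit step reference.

0.0408

The loop is type 0. Static position error constant K_pos = C(0)·P(0) = 16·1.47 = 23.52.
Steady-state error to a unit step: e_ss = 1/(1+K_pos) = 1/24.52 = 0.0408.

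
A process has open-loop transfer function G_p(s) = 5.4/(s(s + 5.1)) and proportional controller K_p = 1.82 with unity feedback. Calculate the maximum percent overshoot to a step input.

1.24%

The closed-loop denominator s² + 5.1s + 9.828 gives ω_n = √9.828 = 3.135 and ζ = 5.1/(2ω_n) = 0.8134.
%OS = 100·exp(−πζ/√(1−ζ²)) = 100·exp(−π·0.8134/√0.3384) = 1.24%.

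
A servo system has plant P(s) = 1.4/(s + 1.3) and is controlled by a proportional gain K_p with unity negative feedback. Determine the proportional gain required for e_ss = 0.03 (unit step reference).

For a type-0 loop with proportional control, e_ss = 1/(1 + K_p·P(0)).
P(0) = 1.077. Require 1/(1 + K_p·1.077) = 0.03, so 1 + 1.077·K_p = 33.33.
K_p = (33.33 − 1)/1.077 = 30.

K_p = 30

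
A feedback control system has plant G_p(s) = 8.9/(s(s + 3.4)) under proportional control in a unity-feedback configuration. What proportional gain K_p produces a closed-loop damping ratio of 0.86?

K_p = 0.439

Closed-loop characteristic equation: s² + 3.4s + K_p·8.9 = 0.
So ω_n = √(8.9K_p) and 2ζω_n = 3.4, giving ζ = 3.4/(2√(8.9K_p)).
Setting ζ = 0.86: √(8.9K_p) = 3.4/(2·0.86) = 1.977, so K_p = 3.908/8.9 = 0.439.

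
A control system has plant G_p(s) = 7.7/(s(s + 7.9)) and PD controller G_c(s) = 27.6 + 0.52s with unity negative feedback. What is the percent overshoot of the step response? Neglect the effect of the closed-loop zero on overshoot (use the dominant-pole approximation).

24.5%

Forward path: (27.6 + 0.52s)·7.7/(s(s+7.9)). The closed-loop characteristic equation is s² + (7.9 + 7.7·0.52)s + 7.7·27.6 = 0.
That is s² + 11.9s + 212.5 = 0, so ω_n = 14.58 rad/s and ζ = 11.9/(2·14.58) = 0.4083.
%OS = 100·exp(−πζ/√(1−ζ²)) = 24.5%.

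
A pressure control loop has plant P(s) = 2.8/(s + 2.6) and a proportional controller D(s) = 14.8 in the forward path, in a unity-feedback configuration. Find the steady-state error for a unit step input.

The loop is type 0. Static position error constant K_pos = D(0)·P(0) = 14.8·1.077 = 15.94.
Steady-state error to a unit step: e_ss = 1/(1+K_pos) = 1/16.94 = 0.059.

0.059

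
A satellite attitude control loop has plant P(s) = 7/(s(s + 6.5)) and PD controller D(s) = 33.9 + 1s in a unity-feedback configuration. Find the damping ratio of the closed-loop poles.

ζ = 0.438

Forward path: (33.9 + 1s)·7/(s(s+6.5)). The closed-loop characteristic equation is s² + (6.5 + 7·1)s + 7·33.9 = 0.
That is s² + 13.5s + 237.3 = 0, so ω_n = 15.4 rad/s and ζ = 13.5/(2·15.4) = 0.4382.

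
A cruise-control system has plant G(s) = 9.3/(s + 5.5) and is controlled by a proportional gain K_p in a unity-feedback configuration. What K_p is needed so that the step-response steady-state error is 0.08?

Steady-state error for a unit step on this type-0 loop is 1/(1 + K_p·G(0)).
G(0) = 1.691. Require 1/(1 + K_p·1.691) = 0.08, so 1 + 1.691·K_p = 12.5.
K_p = (12.5 − 1)/1.691 = 6.8.

K_p = 6.8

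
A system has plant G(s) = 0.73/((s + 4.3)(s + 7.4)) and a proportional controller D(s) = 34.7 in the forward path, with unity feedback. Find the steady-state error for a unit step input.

The loop is type 0. Static position error constant K_pos = D(0)·G(0) = 34.7·0.02294 = 0.7961.
Steady-state error to a unit step: e_ss = 1/(1+K_pos) = 1/1.796 = 0.557.

0.557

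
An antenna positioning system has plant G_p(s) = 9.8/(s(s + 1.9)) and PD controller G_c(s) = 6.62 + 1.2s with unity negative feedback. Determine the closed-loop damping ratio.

ζ = 0.848

Forward path: (6.62 + 1.2s)·9.8/(s(s+1.9)). The closed-loop characteristic equation is s² + (1.9 + 9.8·1.2)s + 9.8·6.62 = 0.
That is s² + 13.66s + 64.88 = 0, so ω_n = 8.055 rad/s and ζ = 13.66/(2·8.055) = 0.848.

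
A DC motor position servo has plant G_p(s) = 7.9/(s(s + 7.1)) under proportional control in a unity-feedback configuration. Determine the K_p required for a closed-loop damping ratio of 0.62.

K_p = 4.15

Closed-loop characteristic equation: s² + 7.1s + K_p·7.9 = 0.
So ω_n = √(7.9K_p) and 2ζω_n = 7.1, giving ζ = 7.1/(2√(7.9K_p)).
Setting ζ = 0.62: √(7.9K_p) = 7.1/(2·0.62) = 5.726, so K_p = 32.78/7.9 = 4.15.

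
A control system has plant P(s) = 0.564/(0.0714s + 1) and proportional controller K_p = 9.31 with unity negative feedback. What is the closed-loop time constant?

Closed loop: T(s) = K_p·P/(1+K_p·P) = 5.251/(0.0714s + 1 + 5.251), with pole at s = −(1 + 5.251)/0.0714 = −87.55.
Closed-loop time constant τ = 1/87.55 = 0.0114 s.

τ = 0.0114 s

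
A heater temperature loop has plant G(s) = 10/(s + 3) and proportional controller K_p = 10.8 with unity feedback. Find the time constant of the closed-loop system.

τ = 0.00901 s

Closed-loop transfer function: T(s) = K_p·G(s)/(1 + K_p·G(s)) = 108/(s + 3 + 108) = 108/(s + 111).
Time constant τ = 1/111 = 0.00901 s.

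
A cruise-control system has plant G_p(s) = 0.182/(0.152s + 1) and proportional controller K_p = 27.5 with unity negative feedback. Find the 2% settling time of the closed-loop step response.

T_s ≈ 0.101 s

Closed loop: T(s) = K_p·G_p/(1+K_p·G_p) = 5.005/(0.152s + 1 + 5.005), with pole at s = −(1 + 5.005)/0.152 = −39.51.
τ = 1/39.51 = 0.02531 s, so 2% settling time ≈ 4τ = 0.101 s.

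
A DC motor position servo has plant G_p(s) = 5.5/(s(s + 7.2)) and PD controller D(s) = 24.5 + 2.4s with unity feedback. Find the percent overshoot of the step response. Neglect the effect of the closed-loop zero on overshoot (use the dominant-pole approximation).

Forward path: (24.5 + 2.4s)·5.5/(s(s+7.2)). The closed-loop characteristic equation is s² + (7.2 + 5.5·2.4)s + 5.5·24.5 = 0.
That is s² + 20.4s + 134.8 = 0, so ω_n = 11.61 rad/s and ζ = 20.4/(2·11.61) = 0.8787.
%OS = 100·exp(−πζ/√(1−ζ²)) = 0.308%.

0.308%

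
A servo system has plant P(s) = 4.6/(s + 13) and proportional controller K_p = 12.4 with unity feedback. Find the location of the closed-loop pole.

Closed-loop transfer function: T(s) = K_p·P(s)/(1 + K_p·P(s)) = 57.04/(s + 13 + 57.04) = 57.04/(s + 70.04).
The closed-loop pole is at s = −70.04.

s = -70.04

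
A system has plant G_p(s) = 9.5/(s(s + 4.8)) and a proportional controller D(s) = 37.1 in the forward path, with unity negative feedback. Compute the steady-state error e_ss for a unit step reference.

The open loop D(s)G_p(s) has a pole at the origin (type 1), so the static position error constant is infinite and e_ss = 1/(1+∞) = 0.

0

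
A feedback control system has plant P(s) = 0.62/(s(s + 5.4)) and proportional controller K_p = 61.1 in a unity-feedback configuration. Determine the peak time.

Closed-loop characteristic equation: s² + 5.4s + 37.88 = 0, so ω_n = 6.155 rad/s and ζ = 5.4/(2·6.155) = 0.4387.
Damped frequency ω_d = ω_n√(1−ζ²) = 5.531 rad/s, so peak time T_p = π/ω_d = 0.568 s.

T_p = 0.568 s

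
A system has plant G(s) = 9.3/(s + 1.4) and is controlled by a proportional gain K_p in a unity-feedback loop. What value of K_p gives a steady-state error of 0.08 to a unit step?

K_p = 1.73

Steady-state error for a unit step on this type-0 loop is 1/(1 + K_p·G(0)).
G(0) = 6.643. Require 1/(1 + K_p·6.643) = 0.08, so 1 + 6.643·K_p = 12.5.
K_p = (12.5 − 1)/6.643 = 1.73.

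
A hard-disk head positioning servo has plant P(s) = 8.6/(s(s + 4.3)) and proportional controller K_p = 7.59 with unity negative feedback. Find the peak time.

The closed-loop denominator s² + 4.3s + 65.27 gives ω_n = √65.27 = 8.079 and ζ = 4.3/(2ω_n) = 0.2661.
Damped frequency ω_d = ω_n√(1−ζ²) = 7.788 rad/s, so peak time T_p = π/ω_d = 0.403 s.

T_p = 0.403 s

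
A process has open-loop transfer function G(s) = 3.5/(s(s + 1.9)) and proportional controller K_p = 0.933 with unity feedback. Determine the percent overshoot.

14.3%

The closed-loop denominator s² + 1.9s + 3.266 gives ω_n = √3.266 = 1.807 and ζ = 1.9/(2ω_n) = 0.5257.
%OS = 100·exp(−πζ/√(1−ζ²)) = 100·exp(−π·0.5257/√0.7236) = 14.3%.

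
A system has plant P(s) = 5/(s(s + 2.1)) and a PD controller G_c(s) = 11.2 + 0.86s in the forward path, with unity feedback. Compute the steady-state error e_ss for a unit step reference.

0

The open loop G_c(s)P(s) has a pole at the origin (type 1), so the static position error constant is infinite and e_ss = 1/(1+∞) = 0.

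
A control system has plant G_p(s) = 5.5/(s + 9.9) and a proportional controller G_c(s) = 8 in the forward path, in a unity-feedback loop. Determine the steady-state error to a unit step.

The loop is type 0. Static position error constant K_pos = G_c(0)·G_p(0) = 8·0.5556 = 4.444.
Steady-state error to a unit step: e_ss = 1/(1+K_pos) = 1/5.444 = 0.184.

0.184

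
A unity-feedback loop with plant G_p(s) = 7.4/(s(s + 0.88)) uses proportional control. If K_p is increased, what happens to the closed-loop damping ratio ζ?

ζ = 0.88/(2√(7.4K_p)); increasing K_p raises the denominator, so ζ falls.

decrease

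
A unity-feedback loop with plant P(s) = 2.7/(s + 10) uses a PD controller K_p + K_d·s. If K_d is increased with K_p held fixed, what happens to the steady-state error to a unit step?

At s = 0 the derivative term contributes nothing: C(0) = K_p regardless of K_d, so K_pos = K_p·P(0) and e_ss are unchanged.

unchanged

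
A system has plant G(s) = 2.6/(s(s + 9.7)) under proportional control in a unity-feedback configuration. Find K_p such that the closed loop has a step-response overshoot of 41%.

From %OS = 100·exp(−πζ/√(1−ζ²)) = 41%, ζ = −ln(0.41)/√(π²+ln²(0.41)) = 0.273.
Characteristic equation s² + 9.7s + 2.6K_p = 0 gives ζ = 9.7/(2√(2.6K_p)).
Setting ζ = 0.273: √(2.6K_p) = 9.7/(2·0.273) = 17.76, so K_p = 315.6/2.6 = 121.

K_p = 121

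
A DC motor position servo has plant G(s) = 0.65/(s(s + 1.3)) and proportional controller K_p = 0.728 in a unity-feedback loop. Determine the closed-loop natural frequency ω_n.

With unity feedback the closed-loop characteristic equation is s² + 1.3s + 0.728·0.65 = s² + 1.3s + 0.4732 = 0.
Matching s² + 2ζω_n s + ω_n²: ω_n = √0.4732 = 0.6879 rad/s and 2ζω_n = 1.3, so ζ = 1.3/(2·0.6879) = 0.945.

ω_n = 0.688 rad/s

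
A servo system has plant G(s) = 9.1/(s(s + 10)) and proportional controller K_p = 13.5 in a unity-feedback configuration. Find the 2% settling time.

T_s ≈ 0.8 s

Closed-loop characteristic equation: s² + 10s + 122.8 = 0, so ω_n = 11.08 rad/s and ζ = 10/(2·11.08) = 0.4511.
2% settling time T_s ≈ 4/(ζω_n) = 4/5 = 0.8 s.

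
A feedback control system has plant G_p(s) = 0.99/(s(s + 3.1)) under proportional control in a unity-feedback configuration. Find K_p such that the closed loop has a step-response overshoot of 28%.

From %OS = 100·exp(−πζ/√(1−ζ²)) = 28%, ζ = −ln(0.28)/√(π²+ln²(0.28)) = 0.3755.
Characteristic equation s² + 3.1s + 0.99K_p = 0 gives ζ = 3.1/(2√(0.99K_p)).
Setting ζ = 0.3755: √(0.99K_p) = 3.1/(2·0.3755) = 4.127, so K_p = 17.04/0.99 = 17.2.

K_p = 17.2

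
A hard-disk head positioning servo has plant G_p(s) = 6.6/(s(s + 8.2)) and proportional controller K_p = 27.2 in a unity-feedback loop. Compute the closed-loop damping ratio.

1 + K_p·G_p(s) = 0 gives s² + 8.2s + 179.5 = 0.
Matching s² + 2ζω_n s + ω_n²: ω_n = √179.5 = 13.4 rad/s and 2ζω_n = 8.2, so ζ = 8.2/(2·13.4) = 0.306.

ζ = 0.306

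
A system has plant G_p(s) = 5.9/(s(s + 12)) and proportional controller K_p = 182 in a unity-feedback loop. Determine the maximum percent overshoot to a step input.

Closed-loop characteristic equation: s² + 12s + 1074 = 0, so ω_n = 32.77 rad/s and ζ = 12/(2·32.77) = 0.1831.
%OS = 100·exp(−πζ/√(1−ζ²)) = 100·exp(−π·0.1831/√0.9665) = 55.7%.

55.7%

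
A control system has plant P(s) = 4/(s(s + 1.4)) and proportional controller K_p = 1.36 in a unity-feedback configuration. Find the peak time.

T_p = 1.41 s

Closed-loop characteristic equation: s² + 1.4s + 5.44 = 0, so ω_n = 2.332 rad/s and ζ = 1.4/(2·2.332) = 0.3001.
Damped frequency ω_d = ω_n√(1−ζ²) = 2.225 rad/s, so peak time T_p = π/ω_d = 1.41 s.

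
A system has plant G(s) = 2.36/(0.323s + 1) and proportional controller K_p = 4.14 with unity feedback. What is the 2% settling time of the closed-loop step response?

T_s ≈ 0.12 s

Closed loop: T(s) = K_p·G/(1+K_p·G) = 9.77/(0.323s + 1 + 9.77), with pole at s = −(1 + 9.77)/0.323 = −33.34.
τ = 1/33.34 = 0.02999 s, so 2% settling time ≈ 4τ = 0.12 s.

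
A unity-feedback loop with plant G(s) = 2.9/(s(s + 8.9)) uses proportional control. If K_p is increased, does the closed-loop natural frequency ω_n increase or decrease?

increase

ω_n = √(2.9·K_p), which grows with K_p.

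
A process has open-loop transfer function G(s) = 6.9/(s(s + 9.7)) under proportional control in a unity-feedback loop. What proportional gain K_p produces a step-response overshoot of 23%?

K_p = 19

From %OS = 100·exp(−πζ/√(1−ζ²)) = 23%, ζ = −ln(0.23)/√(π²+ln²(0.23)) = 0.4237.
Characteristic equation s² + 9.7s + 6.9K_p = 0 gives ζ = 9.7/(2√(6.9K_p)).
Setting ζ = 0.4237: √(6.9K_p) = 9.7/(2·0.4237) = 11.45, so K_p = 131/6.9 = 19.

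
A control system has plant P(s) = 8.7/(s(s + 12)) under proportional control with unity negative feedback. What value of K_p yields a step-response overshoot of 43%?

K_p = 61.5

From %OS = 100·exp(−πζ/√(1−ζ²)) = 43%, ζ = −ln(0.43)/√(π²+ln²(0.43)) = 0.2594.
Characteristic equation s² + 12s + 8.7K_p = 0 gives ζ = 12/(2√(8.7K_p)).
Setting ζ = 0.2594: √(8.7K_p) = 12/(2·0.2594) = 23.13, so K_p = 534.8/8.7 = 61.5.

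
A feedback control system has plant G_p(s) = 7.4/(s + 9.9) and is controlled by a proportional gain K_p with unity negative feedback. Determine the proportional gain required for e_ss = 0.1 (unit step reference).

K_p = 12

For a type-0 loop with proportional control, e_ss = 1/(1 + K_p·G_p(0)).
G_p(0) = 0.7475. Require 1/(1 + K_p·0.7475) = 0.1, so 1 + 0.7475·K_p = 10.
K_p = (10 − 1)/0.7475 = 12.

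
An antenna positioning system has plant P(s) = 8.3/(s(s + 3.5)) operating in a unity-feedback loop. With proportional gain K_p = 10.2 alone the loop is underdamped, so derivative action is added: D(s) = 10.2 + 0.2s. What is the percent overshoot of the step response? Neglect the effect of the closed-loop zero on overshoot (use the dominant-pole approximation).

39.9%

Forward path: (10.2 + 0.2s)·8.3/(s(s+3.5)). The closed-loop characteristic equation is s² + (3.5 + 8.3·0.2)s + 8.3·10.2 = 0.
That is s² + 5.16s + 84.66 = 0, so ω_n = 9.201 rad/s and ζ = 5.16/(2·9.201) = 0.2804.
%OS = 100·exp(−πζ/√(1−ζ²)) = 39.9%.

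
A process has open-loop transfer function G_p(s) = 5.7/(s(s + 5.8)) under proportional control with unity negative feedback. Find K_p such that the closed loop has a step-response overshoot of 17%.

From %OS = 100·exp(−πζ/√(1−ζ²)) = 17%, ζ = −ln(0.17)/√(π²+ln²(0.17)) = 0.4913.
Characteristic equation s² + 5.8s + 5.7K_p = 0 gives ζ = 5.8/(2√(5.7K_p)).
Setting ζ = 0.4913: √(5.7K_p) = 5.8/(2·0.4913) = 5.903, so K_p = 34.85/5.7 = 6.11.

K_p = 6.11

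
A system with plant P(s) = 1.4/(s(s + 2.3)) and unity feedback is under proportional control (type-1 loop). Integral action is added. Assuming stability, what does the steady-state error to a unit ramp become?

The integrator raises the loop to type 2, so K_v → ∞ and e_ss to a ramp is zero.

0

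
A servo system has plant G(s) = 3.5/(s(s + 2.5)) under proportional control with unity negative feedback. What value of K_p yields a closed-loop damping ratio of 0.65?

K_p = 1.06

Closed-loop characteristic equation: s² + 2.5s + K_p·3.5 = 0.
So ω_n = √(3.5K_p) and 2ζω_n = 2.5, giving ζ = 2.5/(2√(3.5K_p)).
Setting ζ = 0.65: √(3.5K_p) = 2.5/(2·0.65) = 1.923, so K_p = 3.698/3.5 = 1.06.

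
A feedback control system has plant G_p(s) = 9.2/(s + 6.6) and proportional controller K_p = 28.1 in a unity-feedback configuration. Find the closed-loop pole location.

s = -265.1

Closed-loop transfer function: T(s) = K_p·G_p(s)/(1 + K_p·G_p(s)) = 258.5/(s + 6.6 + 258.5) = 258.5/(s + 265.1).
The closed-loop pole is at s = −265.1.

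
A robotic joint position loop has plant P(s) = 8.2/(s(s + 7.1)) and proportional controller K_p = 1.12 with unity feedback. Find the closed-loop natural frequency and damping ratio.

With unity feedback the closed-loop characteristic equation is s² + 7.1s + 1.12·8.2 = s² + 7.1s + 9.184 = 0.
Matching s² + 2ζω_n s + ω_n²: ω_n = √9.184 = 3.031 rad/s and 2ζω_n = 7.1, so ζ = 7.1/(2·3.031) = 1.17.

ω_n = 3.03 rad/s, ζ = 1.17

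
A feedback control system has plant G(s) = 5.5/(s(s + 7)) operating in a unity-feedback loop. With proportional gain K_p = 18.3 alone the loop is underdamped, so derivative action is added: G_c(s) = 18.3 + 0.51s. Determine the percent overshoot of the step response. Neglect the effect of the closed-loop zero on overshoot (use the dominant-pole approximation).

Forward path: (18.3 + 0.51s)·5.5/(s(s+7)). The closed-loop characteristic equation is s² + (7 + 5.5·0.51)s + 5.5·18.3 = 0.
That is s² + 9.805s + 100.7 = 0, so ω_n = 10.03 rad/s and ζ = 9.805/(2·10.03) = 0.4887.
%OS = 100·exp(−πζ/√(1−ζ²)) = 17.2%.

17.2%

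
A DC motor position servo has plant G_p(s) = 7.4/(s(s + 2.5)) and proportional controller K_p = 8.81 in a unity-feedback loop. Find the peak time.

T_p = 0.394 s

The closed-loop denominator s² + 2.5s + 65.19 gives ω_n = √65.19 = 8.074 and ζ = 2.5/(2ω_n) = 0.1548.
Damped frequency ω_d = ω_n√(1−ζ²) = 7.977 rad/s, so peak time T_p = π/ω_d = 0.394 s.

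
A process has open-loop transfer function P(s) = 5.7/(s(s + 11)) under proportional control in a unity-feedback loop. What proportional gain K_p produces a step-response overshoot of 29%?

K_p = 39.5

From %OS = 100·exp(−πζ/√(1−ζ²)) = 29%, ζ = −ln(0.29)/√(π²+ln²(0.29)) = 0.3666.
Characteristic equation s² + 11s + 5.7K_p = 0 gives ζ = 11/(2√(5.7K_p)).
Setting ζ = 0.3666: √(5.7K_p) = 11/(2·0.3666) = 15, so K_p = 225.1/5.7 = 39.5.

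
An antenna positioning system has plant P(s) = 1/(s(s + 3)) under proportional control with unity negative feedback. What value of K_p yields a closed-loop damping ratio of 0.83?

K_p = 3.27

Closed-loop characteristic equation: s² + 3s + K_p·1 = 0.
So ω_n = √(1K_p) and 2ζω_n = 3, giving ζ = 3/(2√(1K_p)).
Setting ζ = 0.83: √(1K_p) = 3/(2·0.83) = 1.807, so K_p = 3.266/1 = 3.27.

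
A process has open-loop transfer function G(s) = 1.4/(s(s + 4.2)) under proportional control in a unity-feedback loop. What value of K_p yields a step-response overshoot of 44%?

From %OS = 100·exp(−πζ/√(1−ζ²)) = 44%, ζ = −ln(0.44)/√(π²+ln²(0.44)) = 0.2528.
Characteristic equation s² + 4.2s + 1.4K_p = 0 gives ζ = 4.2/(2√(1.4K_p)).
Setting ζ = 0.2528: √(1.4K_p) = 4.2/(2·0.2528) = 8.306, so K_p = 68.99/1.4 = 49.3.

K_p = 49.3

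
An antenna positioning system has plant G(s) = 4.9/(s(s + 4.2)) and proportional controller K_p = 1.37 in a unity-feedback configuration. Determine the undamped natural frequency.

The closed-loop denominator is s(s+4.2) + 1.37·4.9 = s² + 4.2s + 6.713.
So ω_n² = 6.713 ⇒ ω_n = 2.591 rad/s, and ζ = 4.2/(2ω_n) = 0.811.

ω_n = 2.59 rad/s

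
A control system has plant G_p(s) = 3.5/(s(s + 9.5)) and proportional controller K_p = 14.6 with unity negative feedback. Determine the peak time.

T_p = 0.588 s

From 1 + K_pG_p(s) = 0: s² + 9.5s + 51.1 = 0 ⇒ ω_n = 7.148, ζ = 0.6645.
Damped frequency ω_d = ω_n√(1−ζ²) = 5.342 rad/s, so peak time T_p = π/ω_d = 0.588 s.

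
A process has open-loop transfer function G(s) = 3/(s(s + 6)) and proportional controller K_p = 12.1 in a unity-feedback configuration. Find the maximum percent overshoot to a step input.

16.5%

From 1 + K_pG(s) = 0: s² + 6s + 36.3 = 0 ⇒ ω_n = 6.025, ζ = 0.4979.
%OS = 100·exp(−πζ/√(1−ζ²)) = 100·exp(−π·0.4979/√0.7521) = 16.5%.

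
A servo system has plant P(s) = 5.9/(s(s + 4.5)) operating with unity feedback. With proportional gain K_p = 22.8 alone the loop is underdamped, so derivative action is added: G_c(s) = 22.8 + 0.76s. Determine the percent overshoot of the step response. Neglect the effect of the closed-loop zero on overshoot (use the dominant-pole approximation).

26.7%

Forward path: (22.8 + 0.76s)·5.9/(s(s+4.5)). The closed-loop characteristic equation is s² + (4.5 + 5.9·0.76)s + 5.9·22.8 = 0.
That is s² + 8.984s + 134.5 = 0, so ω_n = 11.6 rad/s and ζ = 8.984/(2·11.6) = 0.3873.
%OS = 100·exp(−πζ/√(1−ζ²)) = 26.7%.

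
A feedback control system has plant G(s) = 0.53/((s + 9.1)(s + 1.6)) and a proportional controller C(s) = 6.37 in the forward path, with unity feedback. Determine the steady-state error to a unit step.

The loop is type 0. Static position error constant K_pos = C(0)·G(0) = 6.37·0.0364 = 0.2319.
Steady-state error to a unit step: e_ss = 1/(1+K_pos) = 1/1.232 = 0.812.

0.812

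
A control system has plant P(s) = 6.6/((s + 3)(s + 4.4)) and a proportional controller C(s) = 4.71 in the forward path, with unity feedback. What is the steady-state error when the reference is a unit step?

0.298

The loop is type 0. Static position error constant K_pos = C(0)·P(0) = 4.71·0.5 = 2.355.
Steady-state error to a unit step: e_ss = 1/(1+K_pos) = 1/3.355 = 0.298.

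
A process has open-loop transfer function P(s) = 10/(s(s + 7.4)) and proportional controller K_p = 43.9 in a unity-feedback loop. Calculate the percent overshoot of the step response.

From 1 + K_pP(s) = 0: s² + 7.4s + 439 = 0 ⇒ ω_n = 20.95, ζ = 0.1766.
%OS = 100·exp(−πζ/√(1−ζ²)) = 100·exp(−π·0.1766/√0.9688) = 56.9%.

56.9%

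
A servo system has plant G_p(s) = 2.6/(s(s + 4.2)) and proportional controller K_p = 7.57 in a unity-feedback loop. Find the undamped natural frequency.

The closed-loop denominator is s(s+4.2) + 7.57·2.6 = s² + 4.2s + 19.68.
Matching s² + 2ζω_n s + ω_n²: ω_n = √19.68 = 4.436 rad/s and 2ζω_n = 4.2, so ζ = 4.2/(2·4.436) = 0.473.

ω_n = 4.44 rad/s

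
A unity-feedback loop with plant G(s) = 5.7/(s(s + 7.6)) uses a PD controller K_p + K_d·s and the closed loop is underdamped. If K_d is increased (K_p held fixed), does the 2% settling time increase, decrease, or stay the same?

Characteristic equation s² + (7.6 + 5.7K_d)s + 5.7K_p = 0: raising K_d increases ζω_n = (7.6+5.7K_d)/2 while the loop stays underdamped, so T_s ≈ 4/(ζω_n) decreases.

decrease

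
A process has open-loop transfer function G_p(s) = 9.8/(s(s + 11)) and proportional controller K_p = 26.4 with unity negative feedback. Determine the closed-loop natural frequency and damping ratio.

1 + K_p·G_p(s) = 0 gives s² + 11s + 258.7 = 0.
Matching s² + 2ζω_n s + ω_n²: ω_n = √258.7 = 16.08 rad/s and 2ζω_n = 11, so ζ = 11/(2·16.08) = 0.342.

ω_n = 16.1 rad/s, ζ = 0.342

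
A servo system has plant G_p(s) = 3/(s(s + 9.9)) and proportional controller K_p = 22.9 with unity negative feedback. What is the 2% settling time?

T_s ≈ 0.808 s

Closed-loop characteristic equation: s² + 9.9s + 68.7 = 0, so ω_n = 8.289 rad/s and ζ = 9.9/(2·8.289) = 0.5972.
2% settling time T_s ≈ 4/(ζω_n) = 4/4.95 = 0.808 s.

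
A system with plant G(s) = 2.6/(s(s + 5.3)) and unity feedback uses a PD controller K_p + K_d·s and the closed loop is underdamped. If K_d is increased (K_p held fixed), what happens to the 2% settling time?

decrease

Characteristic equation s² + (5.3 + 2.6K_d)s + 2.6K_p = 0: raising K_d increases ζω_n = (5.3+2.6K_d)/2 while the loop stays underdamped, so T_s ≈ 4/(ζω_n) decreases.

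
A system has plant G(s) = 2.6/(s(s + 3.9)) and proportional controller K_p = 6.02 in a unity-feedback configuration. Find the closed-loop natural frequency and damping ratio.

ω_n = 3.96 rad/s, ζ = 0.493

The closed-loop denominator is s(s+3.9) + 6.02·2.6 = s² + 3.9s + 15.65.
Matching s² + 2ζω_n s + ω_n²: ω_n = √15.65 = 3.956 rad/s and 2ζω_n = 3.9, so ζ = 3.9/(2·3.956) = 0.493.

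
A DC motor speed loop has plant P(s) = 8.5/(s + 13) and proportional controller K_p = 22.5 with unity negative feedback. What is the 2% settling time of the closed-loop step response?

T_s ≈ 0.0196 s

Closed-loop transfer function: T(s) = K_p·P(s)/(1 + K_p·P(s)) = 191.2/(s + 13 + 191.2) = 191.2/(s + 204.2).
Time constant τ = 1/204.2 = 0.004896 s, so the 2% settling time is about 4τ = 0.0196 s.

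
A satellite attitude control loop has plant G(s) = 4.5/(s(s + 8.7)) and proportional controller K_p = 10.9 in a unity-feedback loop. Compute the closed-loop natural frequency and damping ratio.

The closed-loop denominator is s(s+8.7) + 10.9·4.5 = s² + 8.7s + 49.05.
Matching s² + 2ζω_n s + ω_n²: ω_n = √49.05 = 7.004 rad/s and 2ζω_n = 8.7, so ζ = 8.7/(2·7.004) = 0.621.

ω_n = 7 rad/s, ζ = 0.621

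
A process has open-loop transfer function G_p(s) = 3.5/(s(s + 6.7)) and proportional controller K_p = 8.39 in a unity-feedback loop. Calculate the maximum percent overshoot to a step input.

Closed-loop characteristic equation: s² + 6.7s + 29.37 = 0, so ω_n = 5.419 rad/s and ζ = 6.7/(2·5.419) = 0.6182.
%OS = 100·exp(−πζ/√(1−ζ²)) = 100·exp(−π·0.6182/√0.6178) = 8.45%.

8.45%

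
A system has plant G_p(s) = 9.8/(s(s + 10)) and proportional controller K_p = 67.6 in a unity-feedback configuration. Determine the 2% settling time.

The closed-loop denominator s² + 10s + 662.5 gives ω_n = √662.5 = 25.74 and ζ = 10/(2ω_n) = 0.1943.
2% settling time T_s ≈ 4/(ζω_n) = 4/5 = 0.8 s.

T_s ≈ 0.8 s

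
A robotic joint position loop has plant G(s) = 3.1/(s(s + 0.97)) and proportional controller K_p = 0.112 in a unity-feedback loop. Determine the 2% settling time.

From 1 + K_pG(s) = 0: s² + 0.97s + 0.3472 = 0 ⇒ ω_n = 0.5892, ζ = 0.8231.
2% settling time T_s ≈ 4/(ζω_n) = 4/0.485 = 8.25 s.

T_s ≈ 8.25 s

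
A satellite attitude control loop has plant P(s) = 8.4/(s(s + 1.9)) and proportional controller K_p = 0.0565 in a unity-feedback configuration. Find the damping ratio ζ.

ζ = 1.38

1 + K_p·P(s) = 0 gives s² + 1.9s + 0.4746 = 0.
So ω_n² = 0.4746 ⇒ ω_n = 0.6889 rad/s, and ζ = 1.9/(2ω_n) = 1.38.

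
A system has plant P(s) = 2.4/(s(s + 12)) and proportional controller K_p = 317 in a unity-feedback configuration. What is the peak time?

Closed-loop characteristic equation: s² + 12s + 760.8 = 0, so ω_n = 27.58 rad/s and ζ = 12/(2·27.58) = 0.2175.
Damped frequency ω_d = ω_n√(1−ζ²) = 26.92 rad/s, so peak time T_p = π/ω_d = 0.117 s.

T_p = 0.117 s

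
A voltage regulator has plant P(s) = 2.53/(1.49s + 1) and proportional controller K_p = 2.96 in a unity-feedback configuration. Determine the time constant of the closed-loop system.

Closed loop: T(s) = K_p·P/(1+K_p·P) = 7.489/(1.49s + 1 + 7.489), with pole at s = −(1 + 7.489)/1.49 = −5.697.
Closed-loop time constant τ = 1/5.697 = 0.176 s.

τ = 0.176 s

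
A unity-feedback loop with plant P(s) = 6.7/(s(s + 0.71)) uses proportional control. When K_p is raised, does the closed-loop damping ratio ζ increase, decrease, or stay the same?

decrease

ζ = 0.71/(2√(6.7K_p)); increasing K_p raises the denominator, so ζ falls.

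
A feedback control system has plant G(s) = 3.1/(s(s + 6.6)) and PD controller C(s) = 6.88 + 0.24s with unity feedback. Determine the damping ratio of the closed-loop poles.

Forward path: (6.88 + 0.24s)·3.1/(s(s+6.6)). The closed-loop characteristic equation is s² + (6.6 + 3.1·0.24)s + 3.1·6.88 = 0.
That is s² + 7.344s + 21.33 = 0, so ω_n = 4.618 rad/s and ζ = 7.344/(2·4.618) = 0.7951.

ζ = 0.795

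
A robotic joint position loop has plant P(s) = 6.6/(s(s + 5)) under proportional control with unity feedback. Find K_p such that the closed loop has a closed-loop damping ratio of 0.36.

Closed-loop characteristic equation: s² + 5s + K_p·6.6 = 0.
So ω_n = √(6.6K_p) and 2ζω_n = 5, giving ζ = 5/(2√(6.6K_p)).
Setting ζ = 0.36: √(6.6K_p) = 5/(2·0.36) = 6.944, so K_p = 48.23/6.6 = 7.31.

K_p = 7.31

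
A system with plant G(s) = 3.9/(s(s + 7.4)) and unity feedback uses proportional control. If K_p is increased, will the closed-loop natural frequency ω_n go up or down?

ω_n = √(3.9·K_p), which grows with K_p.

increase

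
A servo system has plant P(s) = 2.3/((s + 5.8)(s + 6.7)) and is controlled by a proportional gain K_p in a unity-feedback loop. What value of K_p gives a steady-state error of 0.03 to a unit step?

K_p = 546

The loop is type 0, so e_ss(step) = 1/(1 + K_pos) with K_pos = K_p·P(0).
P(0) = 0.05919. Require 1/(1 + K_p·0.05919) = 0.03, so 1 + 0.05919·K_p = 33.33.
K_p = (33.33 − 1)/0.05919 = 546.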